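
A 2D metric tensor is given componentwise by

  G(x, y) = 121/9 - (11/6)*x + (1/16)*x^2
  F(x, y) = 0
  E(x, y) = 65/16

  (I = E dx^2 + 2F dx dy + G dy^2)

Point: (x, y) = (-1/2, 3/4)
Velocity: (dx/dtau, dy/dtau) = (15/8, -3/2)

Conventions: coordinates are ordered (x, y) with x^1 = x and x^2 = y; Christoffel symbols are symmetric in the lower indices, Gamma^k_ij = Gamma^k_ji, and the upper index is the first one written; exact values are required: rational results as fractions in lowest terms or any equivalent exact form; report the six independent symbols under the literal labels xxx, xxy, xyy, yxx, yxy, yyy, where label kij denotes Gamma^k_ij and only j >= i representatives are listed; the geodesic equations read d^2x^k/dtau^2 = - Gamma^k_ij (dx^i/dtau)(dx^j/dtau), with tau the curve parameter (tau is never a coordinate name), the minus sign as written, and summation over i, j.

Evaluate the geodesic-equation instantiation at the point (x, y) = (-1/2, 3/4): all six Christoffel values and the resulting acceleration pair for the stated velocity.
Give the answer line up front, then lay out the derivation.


Answer: Gamma_xxx = 0, Gamma_xxy = 0, Gamma_xyy = 7/30, Gamma_yxx = 0, Gamma_yxy = -6/91, Gamma_yyy = 0; accelerations (d^2x/dtau^2, d^2y/dtau^2) = (-21/40, -135/364)

E = 65/16, F = 0, G = 8281/576 at the point
E_x = 0, E_y = 0, F_x = 0, F_y = 0, G_x = -91/48, G_y = 0
EG - F^2 = 538265/9216;  g^inv = (9216/538265) * [[8281/576, 0], [0, 65/16]]
first-kind symbols [ij,l] = (1/2)(d_i g_jl + d_j g_il - d_l g_ij): [xx,x] = E_x/2 = 0, [xx,y] = F_x - E_y/2 = 0, [xy,x] = E_y/2 = 0, [xy,y] = G_x/2 = -91/96, [yy,x] = F_y - G_x/2 = 91/96, [yy,y] = G_y/2 = 0
Gamma^x_ij = (G*[ij,x] - F*[ij,y])/(EG - F^2), Gamma^y_ij = (E*[ij,y] - F*[ij,x])/(EG - F^2)
Gamma_xxx = 0, Gamma_xxy = 0, Gamma_xyy = 7/30, Gamma_yxx = 0, Gamma_yxy = -6/91, Gamma_yyy = 0
d^2x/dtau^2 = -(Gamma_xxx*(15/8)^2 + 2*Gamma_xxy*(15/8)*(-3/2) + Gamma_xyy*(-3/2)^2) = -21/40
d^2y/dtau^2 = -(Gamma_yxx*(15/8)^2 + 2*Gamma_yxy*(15/8)*(-3/2) + Gamma_yyy*(-3/2)^2) = -135/364


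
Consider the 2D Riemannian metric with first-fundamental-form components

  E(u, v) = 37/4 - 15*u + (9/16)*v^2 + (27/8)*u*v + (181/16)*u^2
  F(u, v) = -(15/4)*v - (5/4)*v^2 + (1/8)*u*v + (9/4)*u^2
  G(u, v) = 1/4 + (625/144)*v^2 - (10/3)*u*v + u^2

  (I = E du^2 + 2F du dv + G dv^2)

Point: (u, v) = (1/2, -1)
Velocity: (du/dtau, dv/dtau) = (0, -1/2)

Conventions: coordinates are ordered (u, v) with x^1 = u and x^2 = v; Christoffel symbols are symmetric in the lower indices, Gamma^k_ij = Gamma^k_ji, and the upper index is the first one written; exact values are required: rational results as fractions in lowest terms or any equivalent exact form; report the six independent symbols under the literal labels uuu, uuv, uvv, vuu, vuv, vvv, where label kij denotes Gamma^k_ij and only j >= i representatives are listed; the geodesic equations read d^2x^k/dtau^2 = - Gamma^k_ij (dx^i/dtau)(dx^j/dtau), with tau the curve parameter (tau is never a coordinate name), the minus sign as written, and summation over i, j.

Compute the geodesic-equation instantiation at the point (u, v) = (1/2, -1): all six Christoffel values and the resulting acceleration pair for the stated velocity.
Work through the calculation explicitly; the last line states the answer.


E = 221/64, F = 3, G = 937/144 at the point
E_u = -113/16, E_v = 9/16, F_u = 17/8, F_v = -19/16, G_u = 13/3, G_v = -745/72
EG - F^2 = 124133/9216;  g^inv = (9216/124133) * [[937/144, -3], [-3, 221/64]]
first-kind symbols [ij,l] = (1/2)(d_i g_jl + d_j g_il - d_l g_ij): [uu,u] = E_u/2 = -113/32, [uu,v] = F_u - E_v/2 = 59/32, [uv,u] = E_v/2 = 9/32, [uv,v] = G_u/2 = 13/6, [vv,u] = F_v - G_u/2 = -161/48, [vv,v] = G_v/2 = -745/144
Gamma^u_ij = (G*[ij,u] - F*[ij,v])/(EG - F^2), Gamma^v_ij = (E*[ij,v] - F*[ij,u])/(EG - F^2)
Gamma_uuu = -262738/124133, Gamma_uuv = -43038/124133, Gamma_uvv = -174308/372399, Gamma_vuu = 312615/248266, Gamma_vuv = 61176/124133, Gamma_vvv = -71909/124133
d^2u/dtau^2 = -(Gamma_uuu*(0)^2 + 2*Gamma_uuv*(0)*(-1/2) + Gamma_uvv*(-1/2)^2) = 43577/372399
d^2v/dtau^2 = -(Gamma_vuu*(0)^2 + 2*Gamma_vuv*(0)*(-1/2) + Gamma_vvv*(-1/2)^2) = 71909/496532

Answer: Gamma_uuu = -262738/124133, Gamma_uuv = -43038/124133, Gamma_uvv = -174308/372399, Gamma_vuu = 312615/248266, Gamma_vuv = 61176/124133, Gamma_vvv = -71909/124133; accelerations (d^2u/dtau^2, d^2v/dtau^2) = (43577/372399, 71909/496532)


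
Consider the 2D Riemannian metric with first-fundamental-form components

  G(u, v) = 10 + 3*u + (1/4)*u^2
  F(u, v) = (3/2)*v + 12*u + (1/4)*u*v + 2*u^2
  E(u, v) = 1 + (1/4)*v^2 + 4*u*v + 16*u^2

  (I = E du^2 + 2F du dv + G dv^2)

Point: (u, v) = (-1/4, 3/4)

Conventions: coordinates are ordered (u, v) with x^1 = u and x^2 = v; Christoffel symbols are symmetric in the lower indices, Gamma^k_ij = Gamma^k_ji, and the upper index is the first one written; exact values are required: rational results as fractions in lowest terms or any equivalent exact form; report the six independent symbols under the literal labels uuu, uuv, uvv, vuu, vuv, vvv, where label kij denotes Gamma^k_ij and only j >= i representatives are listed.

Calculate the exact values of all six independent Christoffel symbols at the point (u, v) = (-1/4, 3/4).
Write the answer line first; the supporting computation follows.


Answer: Gamma_uuu = -80/309, Gamma_uuv = -10/309, Gamma_uvv = 0, Gamma_vuu = 368/309, Gamma_vuv = 46/309, Gamma_vvv = 0

E = 89/64, F = -115/64, G = 593/64 at the point
E_u = -5, E_v = -5/8, F_u = 179/16, F_v = 23/16, G_u = 23/8, G_v = 0
EG - F^2 = 309/32;  g^inv = (32/309) * [[593/64, 115/64], [115/64, 89/64]]
first-kind symbols [ij,l] = (1/2)(d_i g_jl + d_j g_il - d_l g_ij): [uu,u] = E_u/2 = -5/2, [uu,v] = F_u - E_v/2 = 23/2, [uv,u] = E_v/2 = -5/16, [uv,v] = G_u/2 = 23/16, [vv,u] = F_v - G_u/2 = 0, [vv,v] = G_v/2 = 0
Gamma^u_ij = (G*[ij,u] - F*[ij,v])/(EG - F^2), Gamma^v_ij = (E*[ij,v] - F*[ij,u])/(EG - F^2)


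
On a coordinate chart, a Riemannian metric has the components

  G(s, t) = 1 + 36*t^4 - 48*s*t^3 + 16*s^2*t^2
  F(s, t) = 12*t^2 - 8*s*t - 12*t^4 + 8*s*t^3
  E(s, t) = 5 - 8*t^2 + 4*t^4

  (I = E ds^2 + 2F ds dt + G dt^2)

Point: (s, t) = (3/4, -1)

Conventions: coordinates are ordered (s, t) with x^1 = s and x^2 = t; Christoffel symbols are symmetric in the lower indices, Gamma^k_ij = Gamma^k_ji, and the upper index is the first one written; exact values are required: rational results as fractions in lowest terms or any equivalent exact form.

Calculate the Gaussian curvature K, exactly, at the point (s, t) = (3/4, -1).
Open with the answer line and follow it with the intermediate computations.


Answer: K = -4/1681

E = 1, F = 0, G = 82, EG - F^2 = 82 at the point
E_s = 0, E_t = 0, F_s = 0, F_t = 36, G_s = 72, G_t = -270
E_tt = 32, F_st = 16, G_ss = 32
Evaluate Brioschi's two determinant matrices M1, M2 and divide by (EG - F^2)^2.
M1 = [[-E_tt/2 + F_st - G_ss/2, E_s/2, F_s - E_t/2], [F_t - G_s/2, E, F], [G_t/2, F, G]] = [[-16, 0, 0], [0, 1, 0], [-135, 0, 82]]; det M1 = -1312
M2 = [[0, E_t/2, G_s/2], [E_t/2, E, F], [G_s/2, F, G]] = [[0, 0, 36], [0, 1, 0], [36, 0, 82]]; det M2 = -1296
det M1 - det M2 = -16; K = -16 / (82)^2 = -4/1681


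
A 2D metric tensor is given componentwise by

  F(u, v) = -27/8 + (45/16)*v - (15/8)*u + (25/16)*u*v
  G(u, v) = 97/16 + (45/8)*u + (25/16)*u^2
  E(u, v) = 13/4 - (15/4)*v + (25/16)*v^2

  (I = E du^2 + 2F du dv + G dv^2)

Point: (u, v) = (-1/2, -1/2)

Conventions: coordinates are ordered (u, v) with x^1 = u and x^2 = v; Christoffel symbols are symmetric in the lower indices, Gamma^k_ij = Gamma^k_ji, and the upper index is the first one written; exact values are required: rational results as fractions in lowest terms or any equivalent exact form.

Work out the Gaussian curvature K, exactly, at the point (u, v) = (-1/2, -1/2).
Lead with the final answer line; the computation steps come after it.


Answer: K = -1600/68121

E = 353/64, F = -221/64, G = 233/64, EG - F^2 = 261/32 at the point
E_u = 0, E_v = -85/16, F_u = -85/32, F_v = 65/32, G_u = 65/16, G_v = 0
E_vv = 25/8, F_uv = 25/16, G_uu = 25/8
The intrinsic route: Brioschi's K = (det M1 - det M2)/(EG - F^2)^2.
M1 = [[-E_vv/2 + F_uv - G_uu/2, E_u/2, F_u - E_v/2], [F_v - G_u/2, E, F], [G_v/2, F, G]] = [[-25/16, 0, 0], [0, 353/64, -221/64], [0, -221/64, 233/64]]; det M1 = -6525/512
M2 = [[0, E_v/2, G_u/2], [E_v/2, E, F], [G_u/2, F, G]] = [[0, -85/32, 65/32], [-85/32, 353/64, -221/64], [65/32, -221/64, 233/64]]; det M2 = -5725/512
det M1 - det M2 = -25/16; K = -25/16 / (261/32)^2 = -1600/68121


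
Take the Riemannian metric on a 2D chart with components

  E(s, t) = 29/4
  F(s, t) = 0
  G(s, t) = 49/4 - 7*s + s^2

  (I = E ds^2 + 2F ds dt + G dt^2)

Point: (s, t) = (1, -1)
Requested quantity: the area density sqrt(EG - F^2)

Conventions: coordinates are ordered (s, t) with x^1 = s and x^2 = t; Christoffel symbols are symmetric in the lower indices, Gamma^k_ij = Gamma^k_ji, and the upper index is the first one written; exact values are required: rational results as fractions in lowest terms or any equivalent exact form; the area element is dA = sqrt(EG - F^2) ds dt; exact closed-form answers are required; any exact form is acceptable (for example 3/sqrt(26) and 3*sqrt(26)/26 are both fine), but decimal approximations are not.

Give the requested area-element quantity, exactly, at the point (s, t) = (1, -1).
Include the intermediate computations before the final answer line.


E = 29/4, F = 0, G = 25/4; EG - F^2 = 725/16

Answer: sqrt(EG - F^2) = 5*sqrt(29)/4


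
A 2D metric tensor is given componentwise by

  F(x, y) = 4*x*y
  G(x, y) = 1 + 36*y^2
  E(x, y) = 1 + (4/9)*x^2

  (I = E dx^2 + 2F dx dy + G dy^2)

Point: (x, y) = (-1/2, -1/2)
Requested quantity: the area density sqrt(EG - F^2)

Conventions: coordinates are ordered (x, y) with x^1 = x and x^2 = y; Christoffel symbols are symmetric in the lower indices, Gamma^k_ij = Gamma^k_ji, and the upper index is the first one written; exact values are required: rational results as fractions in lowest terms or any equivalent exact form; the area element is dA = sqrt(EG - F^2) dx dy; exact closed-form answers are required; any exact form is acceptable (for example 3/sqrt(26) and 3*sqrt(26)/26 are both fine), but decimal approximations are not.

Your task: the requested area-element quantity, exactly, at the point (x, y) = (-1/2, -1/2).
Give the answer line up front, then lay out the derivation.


Answer: sqrt(EG - F^2) = sqrt(91)/3

E = 10/9, F = 1, G = 10; EG - F^2 = 91/9


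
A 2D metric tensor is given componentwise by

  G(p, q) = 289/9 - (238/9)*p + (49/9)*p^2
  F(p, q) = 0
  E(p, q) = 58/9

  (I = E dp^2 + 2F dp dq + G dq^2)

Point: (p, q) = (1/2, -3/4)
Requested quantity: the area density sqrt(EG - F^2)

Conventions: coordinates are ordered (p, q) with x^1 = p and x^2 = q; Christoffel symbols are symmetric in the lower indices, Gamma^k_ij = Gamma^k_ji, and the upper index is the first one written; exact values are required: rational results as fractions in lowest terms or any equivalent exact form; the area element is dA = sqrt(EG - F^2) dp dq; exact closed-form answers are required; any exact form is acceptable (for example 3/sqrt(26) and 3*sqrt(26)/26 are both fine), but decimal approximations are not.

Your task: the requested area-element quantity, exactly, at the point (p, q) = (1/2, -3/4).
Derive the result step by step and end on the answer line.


E = 58/9, F = 0, G = 81/4; EG - F^2 = 261/2

Answer: sqrt(EG - F^2) = 3*sqrt(58)/2


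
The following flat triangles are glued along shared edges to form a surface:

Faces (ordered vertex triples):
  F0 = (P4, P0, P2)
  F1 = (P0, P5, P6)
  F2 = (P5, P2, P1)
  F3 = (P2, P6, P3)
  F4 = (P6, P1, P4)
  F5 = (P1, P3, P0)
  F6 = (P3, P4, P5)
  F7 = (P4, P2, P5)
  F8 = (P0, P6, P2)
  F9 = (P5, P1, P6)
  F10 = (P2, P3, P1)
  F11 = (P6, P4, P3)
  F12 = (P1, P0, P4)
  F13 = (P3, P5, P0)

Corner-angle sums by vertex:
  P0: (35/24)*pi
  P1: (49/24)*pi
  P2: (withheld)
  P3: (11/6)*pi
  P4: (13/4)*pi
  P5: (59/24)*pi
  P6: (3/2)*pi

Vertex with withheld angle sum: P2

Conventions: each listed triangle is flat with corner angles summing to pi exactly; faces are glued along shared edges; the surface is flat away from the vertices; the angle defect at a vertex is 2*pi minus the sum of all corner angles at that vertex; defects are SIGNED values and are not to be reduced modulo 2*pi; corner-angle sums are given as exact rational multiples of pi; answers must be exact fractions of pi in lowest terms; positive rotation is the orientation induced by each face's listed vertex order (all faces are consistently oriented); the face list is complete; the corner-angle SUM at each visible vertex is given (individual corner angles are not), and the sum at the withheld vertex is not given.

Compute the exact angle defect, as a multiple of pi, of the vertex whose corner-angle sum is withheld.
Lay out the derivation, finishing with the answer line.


V = 7, E = 21, F = 14; chi = V - E + F = 0
Gauss-Bonnet: total defect = 2*pi*chi = 0; visible defects sum to (-13/24)*pi

Answer: defect(P2) = (13/24)*pi


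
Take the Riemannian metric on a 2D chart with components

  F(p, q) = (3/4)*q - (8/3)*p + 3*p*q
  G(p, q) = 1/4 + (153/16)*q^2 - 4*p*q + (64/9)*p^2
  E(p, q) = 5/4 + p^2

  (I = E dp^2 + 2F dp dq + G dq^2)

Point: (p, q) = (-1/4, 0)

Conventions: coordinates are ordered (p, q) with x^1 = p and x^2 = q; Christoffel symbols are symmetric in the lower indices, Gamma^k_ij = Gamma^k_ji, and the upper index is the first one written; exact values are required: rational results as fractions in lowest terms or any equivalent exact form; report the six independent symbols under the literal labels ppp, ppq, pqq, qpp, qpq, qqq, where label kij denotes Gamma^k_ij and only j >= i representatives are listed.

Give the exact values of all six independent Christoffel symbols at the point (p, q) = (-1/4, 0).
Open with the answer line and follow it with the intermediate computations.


Answer: Gamma_ppp = 924/269, Gamma_ppq = 2048/807, Gamma_pqq = 4672/2421, Gamma_qpp = -1920/269, Gamma_qpq = -1344/269, Gamma_qqq = -914/807

E = 21/16, F = 2/3, G = 25/36 at the point
E_p = -1/2, E_q = 0, F_p = -8/3, F_q = 0, G_p = -32/9, G_q = 1
EG - F^2 = 269/576;  g^inv = (576/269) * [[25/36, -2/3], [-2/3, 21/16]]
first-kind symbols [ij,l] = (1/2)(d_i g_jl + d_j g_il - d_l g_ij): [pp,p] = E_p/2 = -1/4, [pp,q] = F_p - E_q/2 = -8/3, [pq,p] = E_q/2 = 0, [pq,q] = G_p/2 = -16/9, [qq,p] = F_q - G_p/2 = 16/9, [qq,q] = G_q/2 = 1/2
Gamma^p_ij = (G*[ij,p] - F*[ij,q])/(EG - F^2), Gamma^q_ij = (E*[ij,q] - F*[ij,p])/(EG - F^2)


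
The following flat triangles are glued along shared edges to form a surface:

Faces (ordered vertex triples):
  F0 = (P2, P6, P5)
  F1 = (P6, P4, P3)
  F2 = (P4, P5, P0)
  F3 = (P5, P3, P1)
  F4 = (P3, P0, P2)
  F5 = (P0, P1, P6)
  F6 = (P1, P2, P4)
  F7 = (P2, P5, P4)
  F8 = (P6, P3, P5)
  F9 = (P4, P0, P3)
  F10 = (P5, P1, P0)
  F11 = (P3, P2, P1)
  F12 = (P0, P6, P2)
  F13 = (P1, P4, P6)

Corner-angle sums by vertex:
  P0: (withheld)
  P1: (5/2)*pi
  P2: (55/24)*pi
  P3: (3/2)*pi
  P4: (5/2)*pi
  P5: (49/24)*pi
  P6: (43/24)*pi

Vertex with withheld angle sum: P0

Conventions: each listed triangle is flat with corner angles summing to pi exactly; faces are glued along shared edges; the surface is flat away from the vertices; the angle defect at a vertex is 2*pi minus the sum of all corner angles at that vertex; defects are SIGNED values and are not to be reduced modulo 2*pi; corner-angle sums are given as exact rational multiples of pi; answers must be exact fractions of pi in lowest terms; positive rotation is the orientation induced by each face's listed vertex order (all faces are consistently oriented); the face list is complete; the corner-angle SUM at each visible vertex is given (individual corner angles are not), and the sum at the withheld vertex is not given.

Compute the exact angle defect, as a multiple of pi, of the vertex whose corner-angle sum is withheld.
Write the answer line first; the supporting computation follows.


Answer: defect(P0) = (5/8)*pi

V = 7, E = 21, F = 14; chi = V - E + F = 0
Gauss-Bonnet: total defect = 2*pi*chi = 0; visible defects sum to (-5/8)*pi


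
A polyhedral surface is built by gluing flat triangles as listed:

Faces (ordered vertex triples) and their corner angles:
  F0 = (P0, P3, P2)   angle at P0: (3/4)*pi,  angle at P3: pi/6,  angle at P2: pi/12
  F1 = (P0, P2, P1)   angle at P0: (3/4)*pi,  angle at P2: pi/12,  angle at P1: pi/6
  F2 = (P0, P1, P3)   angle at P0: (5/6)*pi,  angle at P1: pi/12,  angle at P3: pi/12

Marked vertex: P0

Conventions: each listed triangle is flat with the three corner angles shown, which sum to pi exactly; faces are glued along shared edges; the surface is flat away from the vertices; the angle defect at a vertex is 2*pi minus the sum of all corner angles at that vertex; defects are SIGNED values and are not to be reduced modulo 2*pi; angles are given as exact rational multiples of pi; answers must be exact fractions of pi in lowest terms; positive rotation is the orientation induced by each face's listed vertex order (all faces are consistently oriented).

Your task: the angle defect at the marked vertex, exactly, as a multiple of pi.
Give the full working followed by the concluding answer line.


Sum of corner angles at P0: (7/3)*pi
defect = 2*pi - (7/3)*pi

Answer: defect(P0) = -pi/3


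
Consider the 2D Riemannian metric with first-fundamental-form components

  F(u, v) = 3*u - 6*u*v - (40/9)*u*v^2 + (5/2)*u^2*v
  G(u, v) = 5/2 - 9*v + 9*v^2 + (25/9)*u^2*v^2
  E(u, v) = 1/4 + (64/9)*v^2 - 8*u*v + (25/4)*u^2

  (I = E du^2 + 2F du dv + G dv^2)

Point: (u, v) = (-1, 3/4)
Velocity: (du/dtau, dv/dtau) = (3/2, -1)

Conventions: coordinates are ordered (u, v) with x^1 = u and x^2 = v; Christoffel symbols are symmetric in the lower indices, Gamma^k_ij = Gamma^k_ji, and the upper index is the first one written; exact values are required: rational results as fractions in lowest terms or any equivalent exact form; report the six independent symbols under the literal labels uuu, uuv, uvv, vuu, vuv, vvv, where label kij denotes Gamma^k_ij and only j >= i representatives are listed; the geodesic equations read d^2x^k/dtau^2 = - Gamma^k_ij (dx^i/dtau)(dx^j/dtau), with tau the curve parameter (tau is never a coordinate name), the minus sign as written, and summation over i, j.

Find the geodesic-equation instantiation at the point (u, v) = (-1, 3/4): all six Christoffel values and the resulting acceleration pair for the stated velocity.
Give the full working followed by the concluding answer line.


E = 33/2, F = 47/8, G = 19/8 at the point
E_u = -37/2, E_v = 56/3, F_u = -31/4, F_v = 91/6, G_u = -25/8, G_v = 26/3
EG - F^2 = 299/64;  g^inv = (64/299) * [[19/8, -47/8], [-47/8, 33/2]]
first-kind symbols [ij,l] = (1/2)(d_i g_jl + d_j g_il - d_l g_ij): [uu,u] = E_u/2 = -37/4, [uu,v] = F_u - E_v/2 = -205/12, [uv,u] = E_v/2 = 28/3, [uv,v] = G_u/2 = -25/16, [vv,u] = F_v - G_u/2 = 803/48, [vv,v] = G_v/2 = 13/3
Gamma^u_ij = (G*[ij,u] - F*[ij,v])/(EG - F^2), Gamma^v_ij = (E*[ij,v] - F*[ij,u])/(EG - F^2)
Gamma_uuu = 15052/897, Gamma_uuv = 12037/1794, Gamma_uvv = 1827/598, Gamma_vuu = -14562/299, Gamma_vuv = -15478/897, Gamma_vvv = -10285/1794
d^2u/dtau^2 = -(Gamma_uuu*(3/2)^2 + 2*Gamma_uuv*(3/2)*(-1) + Gamma_uvv*(-1)^2) = -6184/299
d^2v/dtau^2 = -(Gamma_vuu*(3/2)^2 + 2*Gamma_vuv*(3/2)*(-1) + Gamma_vvv*(-1)^2) = 57002/897

Answer: Gamma_uuu = 15052/897, Gamma_uuv = 12037/1794, Gamma_uvv = 1827/598, Gamma_vuu = -14562/299, Gamma_vuv = -15478/897, Gamma_vvv = -10285/1794; accelerations (d^2u/dtau^2, d^2v/dtau^2) = (-6184/299, 57002/897)


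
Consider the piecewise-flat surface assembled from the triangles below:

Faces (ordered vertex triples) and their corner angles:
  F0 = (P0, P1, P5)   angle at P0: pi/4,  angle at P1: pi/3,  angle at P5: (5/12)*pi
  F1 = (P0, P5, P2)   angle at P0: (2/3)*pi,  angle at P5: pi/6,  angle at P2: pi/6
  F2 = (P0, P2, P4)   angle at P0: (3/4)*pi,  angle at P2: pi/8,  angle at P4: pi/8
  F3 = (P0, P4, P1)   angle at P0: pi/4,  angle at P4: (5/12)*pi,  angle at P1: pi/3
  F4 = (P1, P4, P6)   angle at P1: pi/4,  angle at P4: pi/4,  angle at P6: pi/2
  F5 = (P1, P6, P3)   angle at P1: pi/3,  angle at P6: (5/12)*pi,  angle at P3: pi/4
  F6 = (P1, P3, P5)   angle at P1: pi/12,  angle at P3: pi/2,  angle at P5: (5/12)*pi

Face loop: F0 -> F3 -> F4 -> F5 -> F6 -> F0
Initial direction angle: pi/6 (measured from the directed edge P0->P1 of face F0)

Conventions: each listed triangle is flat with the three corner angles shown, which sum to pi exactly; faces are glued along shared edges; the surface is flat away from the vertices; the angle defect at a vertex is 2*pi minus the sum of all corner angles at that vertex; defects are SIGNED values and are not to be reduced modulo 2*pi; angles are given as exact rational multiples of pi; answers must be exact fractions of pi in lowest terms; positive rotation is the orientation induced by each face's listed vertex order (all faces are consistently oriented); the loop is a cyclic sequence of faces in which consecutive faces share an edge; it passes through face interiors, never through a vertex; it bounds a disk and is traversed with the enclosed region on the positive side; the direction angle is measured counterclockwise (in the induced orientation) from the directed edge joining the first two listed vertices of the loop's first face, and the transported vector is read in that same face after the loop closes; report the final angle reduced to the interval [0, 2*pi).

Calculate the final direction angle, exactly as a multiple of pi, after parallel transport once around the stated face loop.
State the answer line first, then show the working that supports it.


Answer: final direction angle = (5/6)*pi

enclosed vertex P1: corner angles sum to (4/3)*pi, defect = 2*pi - (4/3)*pi = (2/3)*pi
holonomy = initial angle + sum of enclosed defects (mod 2*pi), positive in the induced orientation
final angle = pi/6 + (2/3)*pi = (5/6)*pi (mod 2*pi)


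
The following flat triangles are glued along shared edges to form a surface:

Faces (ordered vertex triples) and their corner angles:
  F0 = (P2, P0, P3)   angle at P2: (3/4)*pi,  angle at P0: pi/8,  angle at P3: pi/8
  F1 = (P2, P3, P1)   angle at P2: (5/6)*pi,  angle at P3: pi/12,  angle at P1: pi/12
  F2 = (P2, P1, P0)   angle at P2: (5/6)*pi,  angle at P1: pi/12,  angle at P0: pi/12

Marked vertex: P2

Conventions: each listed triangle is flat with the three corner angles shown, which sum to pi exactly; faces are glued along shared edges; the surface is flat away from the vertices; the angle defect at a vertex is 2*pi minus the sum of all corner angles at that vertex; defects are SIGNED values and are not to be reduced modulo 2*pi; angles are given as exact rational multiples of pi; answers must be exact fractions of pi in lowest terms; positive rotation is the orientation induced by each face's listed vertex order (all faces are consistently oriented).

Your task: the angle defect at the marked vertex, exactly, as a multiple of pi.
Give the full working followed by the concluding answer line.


Sum of corner angles at P2: (29/12)*pi
defect = 2*pi - (29/12)*pi

Answer: defect(P2) = (-5/12)*pi


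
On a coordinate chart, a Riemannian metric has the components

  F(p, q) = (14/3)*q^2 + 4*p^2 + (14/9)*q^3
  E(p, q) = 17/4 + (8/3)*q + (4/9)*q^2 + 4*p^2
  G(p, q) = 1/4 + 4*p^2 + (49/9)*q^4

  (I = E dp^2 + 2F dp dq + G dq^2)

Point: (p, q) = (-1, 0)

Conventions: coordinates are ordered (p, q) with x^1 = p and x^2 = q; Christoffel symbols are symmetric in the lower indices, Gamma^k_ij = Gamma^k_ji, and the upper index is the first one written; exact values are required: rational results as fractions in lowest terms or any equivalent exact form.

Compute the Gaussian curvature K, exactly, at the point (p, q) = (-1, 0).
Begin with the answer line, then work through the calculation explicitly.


Answer: K = 12416/279075

E = 33/4, F = 4, G = 17/4, EG - F^2 = 305/16 at the point
E_p = -8, E_q = 8/3, F_p = -8, F_q = 0, G_p = -8, G_q = 0
E_qq = 8/9, F_pq = 0, G_pp = 8
Evaluate Brioschi's two determinant matrices M1, M2 and divide by (EG - F^2)^2.
M1 = [[-E_qq/2 + F_pq - G_pp/2, E_p/2, F_p - E_q/2], [F_q - G_p/2, E, F], [G_q/2, F, G]] = [[-40/9, -4, -28/3], [4, 33/4, 4], [0, 4, 17/4]]; det M1 = -2989/18
M2 = [[0, E_q/2, G_p/2], [E_q/2, E, F], [G_p/2, F, G]] = [[0, 4/3, -4], [4/3, 33/4, 4], [-4, 4, 17/4]]; det M2 = -1640/9
det M1 - det M2 = 97/6; K = 97/6 / (305/16)^2 = 12416/279075


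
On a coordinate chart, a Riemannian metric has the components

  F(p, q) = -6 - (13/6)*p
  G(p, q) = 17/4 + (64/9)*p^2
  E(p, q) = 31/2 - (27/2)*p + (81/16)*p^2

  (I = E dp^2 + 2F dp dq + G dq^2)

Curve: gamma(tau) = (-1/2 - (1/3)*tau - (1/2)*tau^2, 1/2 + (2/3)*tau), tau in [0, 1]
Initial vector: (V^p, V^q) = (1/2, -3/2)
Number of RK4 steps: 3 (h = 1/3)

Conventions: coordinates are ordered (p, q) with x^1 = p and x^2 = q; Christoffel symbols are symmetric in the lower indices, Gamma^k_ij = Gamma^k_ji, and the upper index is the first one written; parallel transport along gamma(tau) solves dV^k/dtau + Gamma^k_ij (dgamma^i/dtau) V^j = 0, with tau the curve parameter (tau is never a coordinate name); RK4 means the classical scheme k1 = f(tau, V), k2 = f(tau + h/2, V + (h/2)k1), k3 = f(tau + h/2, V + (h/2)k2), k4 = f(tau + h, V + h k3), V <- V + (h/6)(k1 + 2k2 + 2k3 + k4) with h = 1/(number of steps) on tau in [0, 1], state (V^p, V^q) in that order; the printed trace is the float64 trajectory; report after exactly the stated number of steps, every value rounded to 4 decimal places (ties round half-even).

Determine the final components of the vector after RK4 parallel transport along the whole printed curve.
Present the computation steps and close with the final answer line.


gamma'(tau) = (-1/3 - tau, 2/3); f(tau, V)^k = -Gamma^k_ij(gamma(tau)) gamma'^i(tau) V^j; h = 1/3; intermediate values shown to 6 dp
curve data and Christoffel symbols at the stage parameters:
  tau = 0.000000: gamma = (-0.500000, 0.500000), gamma' = (-0.333333, 0.666667); Gamma_ppp = -0.566439, Gamma_ppq = -0.148686, Gamma_pqq = 0.182287, Gamma_qpp = -0.821473, Gamma_qpq = -0.711140, Gamma_qqq = 0.148686
  tau = 0.166667: gamma = (-0.569444, 0.611111), gamma' = (-0.500000, 0.666667); Gamma_ppp = -0.524620, Gamma_ppq = -0.137799, Gamma_pqq = 0.189542, Gamma_qpp = -0.711895, Gamma_qpq = -0.717851, Gamma_qqq = 0.137799
  tau = 0.333333: gamma = (-0.666667, 0.722222), gamma' = (-0.666667, 0.666667); Gamma_ppp = -0.478379, Gamma_ppq = -0.121687, Gamma_pqq = 0.197947, Gamma_qpp = -0.586459, Gamma_qpq = -0.714540, Gamma_qqq = 0.121687
  tau = 0.500000: gamma = (-0.791667, 0.833333), gamma' = (-0.833333, 0.666667); Gamma_ppp = -0.433882, Gamma_ppq = -0.101660, Gamma_pqq = 0.206578, Gamma_qpp = -0.462367, Gamma_qpq = -0.696607, Gamma_qqq = 0.101660
  tau = 0.666667: gamma = (-0.944444, 0.944444), gamma' = (-1.000000, 0.666667); Gamma_ppp = -0.394374, Gamma_ppq = -0.080112, Gamma_pqq = 0.214639, Gamma_qpp = -0.351735, Gamma_qpq = -0.663913, Gamma_qqq = 0.080112
  tau = 0.833333: gamma = (-1.125000, 1.055556), gamma' = (-1.166667, 0.666667); Gamma_ppp = -0.360514, Gamma_ppq = -0.059522, Gamma_pqq = 0.221380, Gamma_qpp = -0.260453, Gamma_qpq = -0.619777, Gamma_qqq = 0.059522
  tau = 1.000000: gamma = (-1.333333, 1.166667), gamma' = (-1.333333, 0.666667); Gamma_ppp = -0.331506, Gamma_ppq = -0.041650, Gamma_pqq = 0.226143, Gamma_qpp = -0.189322, Gamma_qpq = -0.568972, Gamma_qqq = 0.041650
step 0: V^p = 0.5000, V^q = -1.5000
step 1: k1 = (0.211785, 0.604390), k2 = (0.181984, 0.696417), k3 = (0.179836, 0.688894), k4 = (0.137550, 0.756023); V <- V + (h/6)(k1 + 2k2 + 2k3 + k4): V^p = 0.5596, V^q = -1.2705
step 2: k1 = (0.137658, 0.756066), k2 = (0.083423, 0.788027), k3 = (0.084894, 0.783859), k4 = (0.024804, 0.777354); V <- V + (h/6)(k1 + 2k2 + 2k3 + k4): V^p = 0.5873, V^q = -1.0107
step 3: k1 = (0.025321, 0.778337), k2 = (-0.034147, 0.736606), k3 = (-0.028862, 0.740827), k4 = (-0.081764, 0.673884); V <- V + (h/6)(k1 + 2k2 + 2k3 + k4): V^p = 0.5772, V^q = -0.7658

Answer: V^p = 0.5772, V^q = -0.7658


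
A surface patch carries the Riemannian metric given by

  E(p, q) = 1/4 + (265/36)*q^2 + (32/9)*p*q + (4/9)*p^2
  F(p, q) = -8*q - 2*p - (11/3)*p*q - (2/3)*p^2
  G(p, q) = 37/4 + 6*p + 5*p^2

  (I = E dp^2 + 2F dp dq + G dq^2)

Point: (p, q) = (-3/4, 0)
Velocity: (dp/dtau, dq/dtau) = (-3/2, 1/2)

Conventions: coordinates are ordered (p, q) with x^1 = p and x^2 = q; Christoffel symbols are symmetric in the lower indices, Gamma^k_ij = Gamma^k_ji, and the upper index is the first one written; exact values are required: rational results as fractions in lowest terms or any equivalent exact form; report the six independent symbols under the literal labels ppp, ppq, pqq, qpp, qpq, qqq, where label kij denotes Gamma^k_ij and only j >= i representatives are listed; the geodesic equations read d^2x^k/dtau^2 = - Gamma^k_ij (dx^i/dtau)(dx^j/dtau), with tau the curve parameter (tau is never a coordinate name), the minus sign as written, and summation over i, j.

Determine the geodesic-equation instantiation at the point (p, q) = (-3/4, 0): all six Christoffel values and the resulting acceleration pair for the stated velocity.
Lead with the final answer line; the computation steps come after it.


Answer: Gamma_ppp = -556/483, Gamma_ppq = -1774/483, Gamma_pqq = -2178/161, Gamma_qpp = 104/483, Gamma_qpq = 72/161, Gamma_qqq = 324/161; accelerations (d^2p/dtau^2, d^2q/dtau^2) = (149/322, -51/161)

E = 1/2, F = 9/8, G = 121/16 at the point
E_p = -2/3, E_q = -8/3, F_p = -1, F_q = -21/4, G_p = -3/2, G_q = 0
EG - F^2 = 161/64;  g^inv = (64/161) * [[121/16, -9/8], [-9/8, 1/2]]
first-kind symbols [ij,l] = (1/2)(d_i g_jl + d_j g_il - d_l g_ij): [pp,p] = E_p/2 = -1/3, [pp,q] = F_p - E_q/2 = 1/3, [pq,p] = E_q/2 = -4/3, [pq,q] = G_p/2 = -3/4, [qq,p] = F_q - G_p/2 = -9/2, [qq,q] = G_q/2 = 0
Gamma^p_ij = (G*[ij,p] - F*[ij,q])/(EG - F^2), Gamma^q_ij = (E*[ij,q] - F*[ij,p])/(EG - F^2)
Gamma_ppp = -556/483, Gamma_ppq = -1774/483, Gamma_pqq = -2178/161, Gamma_qpp = 104/483, Gamma_qpq = 72/161, Gamma_qqq = 324/161
d^2p/dtau^2 = -(Gamma_ppp*(-3/2)^2 + 2*Gamma_ppq*(-3/2)*(1/2) + Gamma_pqq*(1/2)^2) = 149/322
d^2q/dtau^2 = -(Gamma_qpp*(-3/2)^2 + 2*Gamma_qpq*(-3/2)*(1/2) + Gamma_qqq*(1/2)^2) = -51/161


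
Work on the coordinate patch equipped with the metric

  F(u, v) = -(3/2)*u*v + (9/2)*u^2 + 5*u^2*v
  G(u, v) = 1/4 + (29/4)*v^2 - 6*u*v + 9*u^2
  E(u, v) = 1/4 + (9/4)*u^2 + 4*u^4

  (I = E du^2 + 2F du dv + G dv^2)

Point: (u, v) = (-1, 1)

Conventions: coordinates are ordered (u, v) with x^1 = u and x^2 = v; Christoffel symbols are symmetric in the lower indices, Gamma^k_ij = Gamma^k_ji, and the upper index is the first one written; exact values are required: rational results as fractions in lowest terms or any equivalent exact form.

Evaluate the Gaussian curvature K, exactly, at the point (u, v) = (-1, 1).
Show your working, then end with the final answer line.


E = 13/2, F = 11, G = 45/2, EG - F^2 = 101/4 at the point
E_u = -41/2, E_v = 0, F_u = -41/2, F_v = 13/2, G_u = -24, G_v = 41/2
E_vv = 0, F_uv = -23/2, G_uu = 18
Evaluate Brioschi's two determinant matrices M1, M2 and divide by (EG - F^2)^2.
M1 = [[-E_vv/2 + F_uv - G_uu/2, E_u/2, F_u - E_v/2], [F_v - G_u/2, E, F], [G_v/2, F, G]] = [[-41/2, -41/4, -41/2], [37/2, 13/2, 11], [41/4, 11, 45/2]]; det M1 = -3403/16
M2 = [[0, E_v/2, G_u/2], [E_v/2, E, F], [G_u/2, F, G]] = [[0, 0, -12], [0, 13/2, 11], [-12, 11, 45/2]]; det M2 = -936
det M1 - det M2 = 11573/16; K = 11573/16 / (101/4)^2 = 11573/10201

Answer: K = 11573/10201


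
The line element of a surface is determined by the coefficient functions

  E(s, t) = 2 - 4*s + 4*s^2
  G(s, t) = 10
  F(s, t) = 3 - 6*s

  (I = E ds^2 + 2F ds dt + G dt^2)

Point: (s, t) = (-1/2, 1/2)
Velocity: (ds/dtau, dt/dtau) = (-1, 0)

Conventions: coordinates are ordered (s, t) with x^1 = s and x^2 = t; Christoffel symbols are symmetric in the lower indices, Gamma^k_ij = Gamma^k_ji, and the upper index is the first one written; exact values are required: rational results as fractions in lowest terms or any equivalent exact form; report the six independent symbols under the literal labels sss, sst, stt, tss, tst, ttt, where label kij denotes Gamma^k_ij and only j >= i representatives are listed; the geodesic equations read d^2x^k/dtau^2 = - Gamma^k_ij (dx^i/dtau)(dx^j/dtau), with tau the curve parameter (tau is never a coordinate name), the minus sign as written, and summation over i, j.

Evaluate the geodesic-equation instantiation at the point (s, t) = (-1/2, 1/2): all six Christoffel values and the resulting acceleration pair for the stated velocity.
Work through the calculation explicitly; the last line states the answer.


E = 5, F = 6, G = 10 at the point
E_s = -8, E_t = 0, F_s = -6, F_t = 0, G_s = 0, G_t = 0
EG - F^2 = 14;  g^inv = (1/14) * [[10, -6], [-6, 5]]
first-kind symbols [ij,l] = (1/2)(d_i g_jl + d_j g_il - d_l g_ij): [ss,s] = E_s/2 = -4, [ss,t] = F_s - E_t/2 = -6, [st,s] = E_t/2 = 0, [st,t] = G_s/2 = 0, [tt,s] = F_t - G_s/2 = 0, [tt,t] = G_t/2 = 0
Gamma^s_ij = (G*[ij,s] - F*[ij,t])/(EG - F^2), Gamma^t_ij = (E*[ij,t] - F*[ij,s])/(EG - F^2)
Gamma_sss = -2/7, Gamma_sst = 0, Gamma_stt = 0, Gamma_tss = -3/7, Gamma_tst = 0, Gamma_ttt = 0
d^2s/dtau^2 = -(Gamma_sss*(-1)^2 + 2*Gamma_sst*(-1)*(0) + Gamma_stt*(0)^2) = 2/7
d^2t/dtau^2 = -(Gamma_tss*(-1)^2 + 2*Gamma_tst*(-1)*(0) + Gamma_ttt*(0)^2) = 3/7

Answer: Gamma_sss = -2/7, Gamma_sst = 0, Gamma_stt = 0, Gamma_tss = -3/7, Gamma_tst = 0, Gamma_ttt = 0; accelerations (d^2s/dtau^2, d^2t/dtau^2) = (2/7, 3/7)


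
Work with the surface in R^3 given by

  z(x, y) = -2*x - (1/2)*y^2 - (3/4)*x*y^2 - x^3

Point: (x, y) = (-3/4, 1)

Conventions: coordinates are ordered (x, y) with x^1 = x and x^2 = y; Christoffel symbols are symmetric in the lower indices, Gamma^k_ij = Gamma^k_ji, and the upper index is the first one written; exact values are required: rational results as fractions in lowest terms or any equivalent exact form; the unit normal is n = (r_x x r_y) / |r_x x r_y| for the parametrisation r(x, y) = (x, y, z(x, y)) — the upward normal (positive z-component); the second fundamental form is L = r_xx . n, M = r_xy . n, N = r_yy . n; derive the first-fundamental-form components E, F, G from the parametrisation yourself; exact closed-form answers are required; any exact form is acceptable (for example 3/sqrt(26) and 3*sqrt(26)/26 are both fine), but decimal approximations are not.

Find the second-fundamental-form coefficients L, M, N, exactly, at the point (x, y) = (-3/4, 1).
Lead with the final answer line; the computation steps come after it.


Answer: L = 24*sqrt(589)/589, M = -8*sqrt(589)/589, N = 2*sqrt(589)/1767

z_x = -71/16, z_y = 1/8, z_xx = 9/2, z_xy = -3/2, z_yy = 1/8
E = 5297/256, F = -71/128, G = 65/64; answer radicand W^2 = 5301/256
unnormalised second-form numerators: l = 9/2, m = -3/2, n = 1/8; L = l/sqrt(5301/256), and similarly M = m/sqrt(W^2), N = n/sqrt(W^2)


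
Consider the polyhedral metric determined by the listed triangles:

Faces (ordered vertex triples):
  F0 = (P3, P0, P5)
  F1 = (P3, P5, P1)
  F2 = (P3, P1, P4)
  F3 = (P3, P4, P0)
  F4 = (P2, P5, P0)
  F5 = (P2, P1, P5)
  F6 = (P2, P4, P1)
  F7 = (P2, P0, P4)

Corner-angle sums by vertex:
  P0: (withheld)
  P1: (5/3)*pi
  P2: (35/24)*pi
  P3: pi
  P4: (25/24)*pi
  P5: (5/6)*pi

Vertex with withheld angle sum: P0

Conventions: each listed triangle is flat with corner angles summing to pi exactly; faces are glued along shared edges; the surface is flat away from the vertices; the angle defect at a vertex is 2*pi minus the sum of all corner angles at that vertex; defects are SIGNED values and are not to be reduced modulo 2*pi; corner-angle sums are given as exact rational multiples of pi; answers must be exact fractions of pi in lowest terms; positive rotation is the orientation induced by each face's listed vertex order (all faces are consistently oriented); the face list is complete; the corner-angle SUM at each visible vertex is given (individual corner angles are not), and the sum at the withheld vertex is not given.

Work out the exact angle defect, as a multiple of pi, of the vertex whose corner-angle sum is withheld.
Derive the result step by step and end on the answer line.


V = 6, E = 12, F = 8; chi = V - E + F = 2
Gauss-Bonnet: total defect = 2*pi*chi = 4*pi; visible defects sum to 4*pi

Answer: defect(P0) = 0


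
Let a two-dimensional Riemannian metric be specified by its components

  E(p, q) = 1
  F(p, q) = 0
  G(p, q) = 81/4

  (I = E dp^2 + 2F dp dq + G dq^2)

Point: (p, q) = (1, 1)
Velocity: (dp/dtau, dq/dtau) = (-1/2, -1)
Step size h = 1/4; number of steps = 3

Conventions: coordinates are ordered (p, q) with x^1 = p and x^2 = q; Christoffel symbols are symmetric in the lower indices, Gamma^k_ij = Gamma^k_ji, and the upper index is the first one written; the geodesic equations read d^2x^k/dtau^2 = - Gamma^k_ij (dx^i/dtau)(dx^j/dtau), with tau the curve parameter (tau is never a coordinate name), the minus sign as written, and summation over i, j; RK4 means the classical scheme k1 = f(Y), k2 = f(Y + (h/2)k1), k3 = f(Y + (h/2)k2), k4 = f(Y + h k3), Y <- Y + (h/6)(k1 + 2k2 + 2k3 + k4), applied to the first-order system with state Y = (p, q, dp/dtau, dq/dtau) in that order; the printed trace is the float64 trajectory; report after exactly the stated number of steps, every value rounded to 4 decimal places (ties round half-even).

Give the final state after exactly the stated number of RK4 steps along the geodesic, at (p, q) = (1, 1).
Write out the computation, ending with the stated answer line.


f(Y) = (dp/dtau, dq/dtau, -Gamma^p_ij Y'^i Y'^j, -Gamma^q_ij Y'^i Y'^j) with the Gammas evaluated at the stage position; h = 0.250000; intermediate values shown to 6 dp
step 0: p = 1.0000, q = 1.0000, dp/dtau = -0.5000, dq/dtau = -1.0000
step 1:
  k1: at (p, q) = (1.000000, 1.000000), (dp/dtau, dq/dtau) = (-0.500000, -1.000000); Gamma_ppp = 0.000000, Gamma_ppq = 0.000000, Gamma_pqq = 0.000000, Gamma_qpp = 0.000000, Gamma_qpq = 0.000000, Gamma_qqq = 0.000000; k1 = (-0.500000, -1.000000, 0.000000, 0.000000)
  k2: at (p, q) = (0.937500, 0.875000), (dp/dtau, dq/dtau) = (-0.500000, -1.000000); Gamma_ppp = 0.000000, Gamma_ppq = 0.000000, Gamma_pqq = 0.000000, Gamma_qpp = 0.000000, Gamma_qpq = 0.000000, Gamma_qqq = 0.000000; k2 = (-0.500000, -1.000000, 0.000000, 0.000000)
  k3: at (p, q) = (0.937500, 0.875000), (dp/dtau, dq/dtau) = (-0.500000, -1.000000); Gamma_ppp = 0.000000, Gamma_ppq = 0.000000, Gamma_pqq = 0.000000, Gamma_qpp = 0.000000, Gamma_qpq = 0.000000, Gamma_qqq = 0.000000; k3 = (-0.500000, -1.000000, 0.000000, 0.000000)
  k4: at (p, q) = (0.875000, 0.750000), (dp/dtau, dq/dtau) = (-0.500000, -1.000000); Gamma_ppp = 0.000000, Gamma_ppq = 0.000000, Gamma_pqq = 0.000000, Gamma_qpp = 0.000000, Gamma_qpq = 0.000000, Gamma_qqq = 0.000000; k4 = (-0.500000, -1.000000, 0.000000, 0.000000)
  Y <- Y + (h/6)(k1 + 2k2 + 2k3 + k4): p = 0.8750, q = 0.7500, dp/dtau = -0.5000, dq/dtau = -1.0000
step 2:
  k1: at (p, q) = (0.875000, 0.750000), (dp/dtau, dq/dtau) = (-0.500000, -1.000000); Gamma_ppp = 0.000000, Gamma_ppq = 0.000000, Gamma_pqq = 0.000000, Gamma_qpp = 0.000000, Gamma_qpq = 0.000000, Gamma_qqq = 0.000000; k1 = (-0.500000, -1.000000, 0.000000, 0.000000)
  k2: at (p, q) = (0.812500, 0.625000), (dp/dtau, dq/dtau) = (-0.500000, -1.000000); Gamma_ppp = 0.000000, Gamma_ppq = 0.000000, Gamma_pqq = 0.000000, Gamma_qpp = 0.000000, Gamma_qpq = 0.000000, Gamma_qqq = 0.000000; k2 = (-0.500000, -1.000000, 0.000000, 0.000000)
  k3: at (p, q) = (0.812500, 0.625000), (dp/dtau, dq/dtau) = (-0.500000, -1.000000); Gamma_ppp = 0.000000, Gamma_ppq = 0.000000, Gamma_pqq = 0.000000, Gamma_qpp = 0.000000, Gamma_qpq = 0.000000, Gamma_qqq = 0.000000; k3 = (-0.500000, -1.000000, 0.000000, 0.000000)
  k4: at (p, q) = (0.750000, 0.500000), (dp/dtau, dq/dtau) = (-0.500000, -1.000000); Gamma_ppp = 0.000000, Gamma_ppq = 0.000000, Gamma_pqq = 0.000000, Gamma_qpp = 0.000000, Gamma_qpq = 0.000000, Gamma_qqq = 0.000000; k4 = (-0.500000, -1.000000, 0.000000, 0.000000)
  Y <- Y + (h/6)(k1 + 2k2 + 2k3 + k4): p = 0.7500, q = 0.5000, dp/dtau = -0.5000, dq/dtau = -1.0000
step 3:
  k1: at (p, q) = (0.750000, 0.500000), (dp/dtau, dq/dtau) = (-0.500000, -1.000000); Gamma_ppp = 0.000000, Gamma_ppq = 0.000000, Gamma_pqq = 0.000000, Gamma_qpp = 0.000000, Gamma_qpq = 0.000000, Gamma_qqq = 0.000000; k1 = (-0.500000, -1.000000, 0.000000, 0.000000)
  k2: at (p, q) = (0.687500, 0.375000), (dp/dtau, dq/dtau) = (-0.500000, -1.000000); Gamma_ppp = 0.000000, Gamma_ppq = 0.000000, Gamma_pqq = 0.000000, Gamma_qpp = 0.000000, Gamma_qpq = 0.000000, Gamma_qqq = 0.000000; k2 = (-0.500000, -1.000000, 0.000000, 0.000000)
  k3: at (p, q) = (0.687500, 0.375000), (dp/dtau, dq/dtau) = (-0.500000, -1.000000); Gamma_ppp = 0.000000, Gamma_ppq = 0.000000, Gamma_pqq = 0.000000, Gamma_qpp = 0.000000, Gamma_qpq = 0.000000, Gamma_qqq = 0.000000; k3 = (-0.500000, -1.000000, 0.000000, 0.000000)
  k4: at (p, q) = (0.625000, 0.250000), (dp/dtau, dq/dtau) = (-0.500000, -1.000000); Gamma_ppp = 0.000000, Gamma_ppq = 0.000000, Gamma_pqq = 0.000000, Gamma_qpp = 0.000000, Gamma_qpq = 0.000000, Gamma_qqq = 0.000000; k4 = (-0.500000, -1.000000, 0.000000, 0.000000)
  Y <- Y + (h/6)(k1 + 2k2 + 2k3 + k4): p = 0.6250, q = 0.2500, dp/dtau = -0.5000, dq/dtau = -1.0000

Answer: p = 0.6250, q = 0.2500, dp/dtau = -0.5000, dq/dtau = -1.0000
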